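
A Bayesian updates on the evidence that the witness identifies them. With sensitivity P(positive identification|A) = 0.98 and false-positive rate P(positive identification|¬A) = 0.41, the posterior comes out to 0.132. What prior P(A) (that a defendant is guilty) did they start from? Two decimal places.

Bayes' rule in odds form gives O(A|E) = O(A)·[P(E|A)/P(E|¬A)], hence O(A) = O(A|E)/LR.
Posterior odds = 0.132/(1−0.132) = 0.1521. LR = 0.98/0.41 = 2.3902.
Prior odds = 0.1521/2.3902 = 0.0636, so P(A) = 0.0636/(1+0.0636) ≈ 0.06.

P(A) = 0.06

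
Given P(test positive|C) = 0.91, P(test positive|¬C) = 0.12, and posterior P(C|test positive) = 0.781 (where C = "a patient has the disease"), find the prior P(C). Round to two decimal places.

P(C) = 0.32

Bayes' rule in odds form gives O(C|E) = O(C)·[P(E|C)/P(E|¬C)], hence O(C) = O(C|E)/LR.
Posterior odds = 0.781/(1−0.781) = 3.5662. LR = 0.91/0.12 = 7.5833.
Prior odds = 3.5662/7.5833 = 0.4703, so P(C) = 0.4703/(1+0.4703) ≈ 0.32.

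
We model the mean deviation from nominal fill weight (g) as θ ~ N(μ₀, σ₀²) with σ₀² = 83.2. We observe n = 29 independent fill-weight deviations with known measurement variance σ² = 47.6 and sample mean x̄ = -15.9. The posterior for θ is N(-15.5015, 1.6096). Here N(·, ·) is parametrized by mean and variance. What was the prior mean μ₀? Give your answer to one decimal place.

With known observation variance, the Normal–Normal posterior has precision τ_n = τ₀ + n/σ² and mean μ_n = (τ₀μ₀ + (n/σ²)x̄)/τ_n.
Here τ₀ = 1/83.2 = 0.012019 and τ_data = 29/47.6 = 0.609244, so τ_n = 0.621263.
Rearranging for μ₀: μ₀ = (μ_n·τ_n − τ_data·x̄)/τ₀ = (-15.5015·0.621263 − 0.609244·-15.9) / 0.012019 = 0.056471/0.012019 ≈ 4.7.

μ₀ = 4.7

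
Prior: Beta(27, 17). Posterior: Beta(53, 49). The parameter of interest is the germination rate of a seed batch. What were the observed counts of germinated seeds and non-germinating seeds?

26 germinated seeds and 32 non-germinating seeds

Under Beta–binomial conjugacy the posterior parameters are (a+s, b+f).
Match parameters: s=53−27=26, f=49−17=32.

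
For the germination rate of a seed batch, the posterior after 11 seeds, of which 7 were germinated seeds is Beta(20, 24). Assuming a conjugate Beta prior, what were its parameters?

Beta(13, 20)

Beta is conjugate to the binomial likelihood: posterior = Beta(a+s, b+f).
So a = 20 − 7 = 13 and b = 24 − 4 = 20.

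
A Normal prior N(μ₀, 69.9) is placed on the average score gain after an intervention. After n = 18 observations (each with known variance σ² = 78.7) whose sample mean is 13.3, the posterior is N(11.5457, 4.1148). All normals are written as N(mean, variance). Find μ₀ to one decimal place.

With known observation variance, the Normal–Normal posterior has precision τ_n = τ₀ + n/σ² and mean μ_n = (τ₀μ₀ + (n/σ²)x̄)/τ_n.
Here τ₀ = 1/69.9 = 0.014306 and τ_data = 18/78.7 = 0.228717, so τ_n = 0.243023.
Rearranging for μ₀: μ₀ = (μ_n·τ_n − τ_data·x̄)/τ₀ = (11.5457·0.243023 − 0.228717·13.3) / 0.014306 = -0.236065/0.014306 ≈ -16.5.

μ₀ = -16.5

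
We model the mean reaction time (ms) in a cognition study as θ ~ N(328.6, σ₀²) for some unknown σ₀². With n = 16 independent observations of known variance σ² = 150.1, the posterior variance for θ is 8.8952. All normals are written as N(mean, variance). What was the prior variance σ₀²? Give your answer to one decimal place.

Posterior precision equals prior precision plus data precision: 1/σ_n² = 1/σ₀² + n/σ².
So 1/σ₀² = 1/8.8952 − 16/150.1 = 0.112420 − 0.106596 = 0.005824.
Hence σ₀² = 1/0.005824 ≈ 171.7.

σ₀² = 171.7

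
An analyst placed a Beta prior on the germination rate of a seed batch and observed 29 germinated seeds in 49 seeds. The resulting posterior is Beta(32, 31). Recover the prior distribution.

A Beta(a, b) prior with s successes and f failures in binomial data gives a Beta(a+s, b+f) posterior.
So a = 32 − 29 = 3 and b = 31 − 20 = 11.

Beta(3, 11)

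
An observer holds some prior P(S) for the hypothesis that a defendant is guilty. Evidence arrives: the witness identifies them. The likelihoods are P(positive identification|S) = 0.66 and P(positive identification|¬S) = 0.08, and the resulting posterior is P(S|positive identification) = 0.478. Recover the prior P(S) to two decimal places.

In odds form, posterior odds = prior odds × likelihood ratio, so prior odds = posterior odds ÷ LR.
Posterior odds = 0.478/(1−0.478) = 0.9157. LR = 0.66/0.08 = 8.2500.
Prior odds = 0.9157/8.2500 = 0.1110, so P(S) = 0.1110/(1+0.1110) ≈ 0.10.

P(S) = 0.10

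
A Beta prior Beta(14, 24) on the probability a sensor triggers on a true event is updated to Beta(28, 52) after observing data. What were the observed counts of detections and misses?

A Beta(a, b) prior with s successes and f failures in binomial data gives a Beta(a+s, b+f) posterior.
Match parameters: s=28−14=14, f=52−24=28.

14 detections and 28 misses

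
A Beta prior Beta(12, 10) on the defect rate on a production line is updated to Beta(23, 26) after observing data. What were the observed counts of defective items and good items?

Under Beta–binomial conjugacy the posterior parameters are (α+s, β+f).
Match parameters: s=23−12=11, f=26−10=16.

11 defective items and 16 good items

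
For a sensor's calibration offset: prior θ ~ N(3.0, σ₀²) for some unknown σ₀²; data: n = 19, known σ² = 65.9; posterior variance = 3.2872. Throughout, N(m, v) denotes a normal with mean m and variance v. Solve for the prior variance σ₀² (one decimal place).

Posterior precision equals prior precision plus data precision: 1/σ_n² = 1/σ₀² + n/σ².
So 1/σ₀² = 1/3.2872 − 19/65.9 = 0.304210 − 0.288316 = 0.015894.
Hence σ₀² = 1/0.015894 ≈ 62.9.

σ₀² = 62.9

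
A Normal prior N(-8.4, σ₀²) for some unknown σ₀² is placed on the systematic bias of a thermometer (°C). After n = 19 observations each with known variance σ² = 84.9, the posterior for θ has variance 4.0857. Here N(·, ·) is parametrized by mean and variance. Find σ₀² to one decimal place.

σ₀² = 47.7

Posterior precision equals prior precision plus data precision: 1/σ_n² = 1/σ₀² + n/σ².
So 1/σ₀² = 1/4.0857 − 19/84.9 = 0.244756 − 0.223793 = 0.020963.
Hence σ₀² = 1/0.020963 ≈ 47.7.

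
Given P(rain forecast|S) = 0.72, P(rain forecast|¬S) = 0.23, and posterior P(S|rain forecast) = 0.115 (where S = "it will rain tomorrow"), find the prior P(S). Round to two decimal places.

P(S) = 0.04

In odds form, posterior odds = prior odds × likelihood ratio, so prior odds = posterior odds ÷ LR.
Posterior odds = 0.115/(1−0.115) = 0.1299. LR = 0.72/0.23 = 3.1304.
Prior odds = 0.1299/3.1304 = 0.0415, so P(S) = 0.0415/(1+0.0415) ≈ 0.04.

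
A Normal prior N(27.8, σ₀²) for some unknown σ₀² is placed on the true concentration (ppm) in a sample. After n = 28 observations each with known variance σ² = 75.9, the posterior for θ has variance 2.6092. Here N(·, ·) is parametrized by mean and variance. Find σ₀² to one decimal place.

For the Normal–Normal model with known σ², precisions add: τ_n = τ₀ + n/σ².
So 1/σ₀² = 1/2.6092 − 28/75.9 = 0.383259 − 0.368906 = 0.014353.
Hence σ₀² = 1/0.014353 ≈ 69.7.

σ₀² = 69.7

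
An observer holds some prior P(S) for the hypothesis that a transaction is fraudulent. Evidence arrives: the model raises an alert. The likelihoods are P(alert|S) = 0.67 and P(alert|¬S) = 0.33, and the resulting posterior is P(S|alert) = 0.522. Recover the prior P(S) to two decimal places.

P(S) = 0.35

Bayes' rule in odds form gives O(S|E) = O(S)·[P(E|S)/P(E|¬S)], hence O(S) = O(S|E)/LR.
Posterior odds = 0.522/(1−0.522) = 1.0921. LR = 0.67/0.33 = 2.0303.
Prior odds = 1.0921/2.0303 = 0.5379, so P(S) = 0.5379/(1+0.5379) ≈ 0.35.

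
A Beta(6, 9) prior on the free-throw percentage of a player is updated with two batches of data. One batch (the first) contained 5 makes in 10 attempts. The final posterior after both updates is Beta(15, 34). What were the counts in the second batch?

4 makes and 20 misses

Sequential conjugate updates are equivalent to a single update on the pooled data, so total successes = posterior α − prior α and total failures = posterior β − prior β.
Total across both batches: 15−6=9 makes, 34−9=25 misses.
Subtract the first batch: 9−5=4 makes and 25−5=20 misses.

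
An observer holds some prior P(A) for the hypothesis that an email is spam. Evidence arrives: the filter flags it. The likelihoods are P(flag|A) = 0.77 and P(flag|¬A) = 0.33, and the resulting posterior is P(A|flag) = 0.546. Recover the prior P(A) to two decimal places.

P(A) = 0.34

Bayes' rule in odds form gives O(A|E) = O(A)·[P(E|A)/P(E|¬A)], hence O(A) = O(A|E)/LR.
Posterior odds = 0.546/(1−0.546) = 1.2026. LR = 0.77/0.33 = 2.3333.
Prior odds = 1.2026/2.3333 = 0.5154, so P(A) = 0.5154/(1+0.5154) ≈ 0.34.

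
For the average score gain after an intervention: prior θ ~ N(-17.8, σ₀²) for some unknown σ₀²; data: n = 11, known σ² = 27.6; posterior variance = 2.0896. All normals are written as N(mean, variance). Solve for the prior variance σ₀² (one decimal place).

For the Normal–Normal model with known σ², precisions add: τ_n = τ₀ + n/σ².
So 1/σ₀² = 1/2.0896 − 11/27.6 = 0.478560 − 0.398551 = 0.080009.
Hence σ₀² = 1/0.080009 ≈ 12.5.

σ₀² = 12.5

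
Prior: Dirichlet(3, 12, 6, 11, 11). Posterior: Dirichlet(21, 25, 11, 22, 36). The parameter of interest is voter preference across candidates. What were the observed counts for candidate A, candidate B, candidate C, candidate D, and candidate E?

For a Dirichlet(α) prior with multinomial counts c, the posterior is Dirichlet(α + c) componentwise.
Counts are posterior − prior componentwise: 21−3=18, 25−12=13, 11−6=5, 22−11=11, 36−11=25.

counts (18, 13, 5, 11, 25)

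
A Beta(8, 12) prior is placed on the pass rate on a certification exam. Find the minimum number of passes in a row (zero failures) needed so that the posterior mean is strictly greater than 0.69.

After k passes and 0 failures the posterior is Beta(8+k, 12), with mean (8+k)/(8+12+k).
Set (8+k)/(20+k) > 0.69 and solve: k > (0.69·20 − 8)/(1 − 0.69) = 18.710.
The smallest integer exceeding 18.710 is 19.

k = 19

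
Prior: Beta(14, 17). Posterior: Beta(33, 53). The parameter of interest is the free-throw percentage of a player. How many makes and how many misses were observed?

A Beta(α, β) prior with s successes and f failures in binomial data gives a Beta(α+s, β+f) posterior.
Match parameters: s=33−14=19, f=53−17=36.

19 makes and 36 misses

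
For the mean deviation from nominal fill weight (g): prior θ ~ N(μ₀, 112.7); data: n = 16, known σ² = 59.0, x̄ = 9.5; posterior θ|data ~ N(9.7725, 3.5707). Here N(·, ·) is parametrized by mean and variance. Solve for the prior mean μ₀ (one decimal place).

With known observation variance, the Normal–Normal posterior has precision τ_n = τ₀ + n/σ² and mean μ_n = (τ₀μ₀ + (n/σ²)x̄)/τ_n.
Here τ₀ = 1/112.7 = 0.008873 and τ_data = 16/59.0 = 0.271186, so τ_n = 0.280059.
Rearranging for μ₀: μ₀ = (μ_n·τ_n − τ_data·x̄)/τ₀ = (9.7725·0.280059 − 0.271186·9.5) / 0.008873 = 0.160610/0.008873 ≈ 18.1.

μ₀ = 18.1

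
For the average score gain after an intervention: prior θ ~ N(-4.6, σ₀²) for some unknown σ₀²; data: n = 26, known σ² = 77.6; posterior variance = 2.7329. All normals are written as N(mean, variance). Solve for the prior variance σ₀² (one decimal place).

σ₀² = 32.4

Posterior precision equals prior precision plus data precision: 1/σ_n² = 1/σ₀² + n/σ².
So 1/σ₀² = 1/2.7329 − 26/77.6 = 0.365912 − 0.335052 = 0.030860.
Hence σ₀² = 1/0.030860 ≈ 32.4.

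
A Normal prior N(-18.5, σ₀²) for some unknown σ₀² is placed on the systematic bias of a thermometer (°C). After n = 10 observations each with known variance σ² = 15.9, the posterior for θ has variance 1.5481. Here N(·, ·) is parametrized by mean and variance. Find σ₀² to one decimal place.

Posterior precision equals prior precision plus data precision: 1/σ_n² = 1/σ₀² + n/σ².
So 1/σ₀² = 1/1.5481 − 10/15.9 = 0.645953 − 0.628931 = 0.017022.
Hence σ₀² = 1/0.017022 ≈ 58.7.

σ₀² = 58.7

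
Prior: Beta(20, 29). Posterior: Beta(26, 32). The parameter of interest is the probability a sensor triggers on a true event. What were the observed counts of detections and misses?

6 detections and 3 misses

A Beta(a, b) prior with s successes and f failures in binomial data gives a Beta(a+s, b+f) posterior.
So s = 26 − 20 = 6 and f = 32 − 29 = 3.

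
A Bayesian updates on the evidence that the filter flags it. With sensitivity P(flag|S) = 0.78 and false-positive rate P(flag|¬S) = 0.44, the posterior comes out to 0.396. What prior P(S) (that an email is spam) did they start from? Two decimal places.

P(S) = 0.27

In odds form, posterior odds = prior odds × likelihood ratio, so prior odds = posterior odds ÷ LR.
Posterior odds = 0.396/(1−0.396) = 0.6556. LR = 0.78/0.44 = 1.7727.
Prior odds = 0.6556/1.7727 = 0.3698, so P(S) = 0.3698/(1+0.3698) ≈ 0.27.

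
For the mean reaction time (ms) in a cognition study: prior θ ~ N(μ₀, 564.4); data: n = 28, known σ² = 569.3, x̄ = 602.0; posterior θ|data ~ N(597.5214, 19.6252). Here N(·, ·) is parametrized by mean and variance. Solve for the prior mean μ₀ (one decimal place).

The posterior mean is a precision-weighted average: μ_n = (τ₀μ₀ + τ_data·x̄)/(τ₀+τ_data), with τ₀=1/σ₀² and τ_data=n/σ².
Here τ₀ = 1/564.4 = 0.001772 and τ_data = 28/569.3 = 0.049183, so τ_n = 0.050955.
Rearranging for μ₀: μ₀ = (μ_n·τ_n − τ_data·x̄)/τ₀ = (597.5214·0.050955 − 0.049183·602.0) / 0.001772 = 0.838537/0.001772 ≈ 473.2.

μ₀ = 473.2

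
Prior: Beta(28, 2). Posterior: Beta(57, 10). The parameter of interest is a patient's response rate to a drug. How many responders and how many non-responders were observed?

29 responders and 8 non-responders

A Beta(a, b) prior with s successes and f failures in binomial data gives a Beta(a+s, b+f) posterior.
Match parameters: s=57−28=29, f=10−2=8.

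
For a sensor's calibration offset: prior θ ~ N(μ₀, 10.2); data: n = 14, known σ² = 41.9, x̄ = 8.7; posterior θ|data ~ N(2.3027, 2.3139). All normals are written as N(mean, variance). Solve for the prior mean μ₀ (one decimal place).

With known observation variance, the Normal–Normal posterior has precision τ_n = τ₀ + n/σ² and mean μ_n = (τ₀μ₀ + (n/σ²)x̄)/τ_n.
Here τ₀ = 1/10.2 = 0.098039 and τ_data = 14/41.9 = 0.334129, so τ_n = 0.432168.
Rearranging for μ₀: μ₀ = (μ_n·τ_n − τ_data·x̄)/τ₀ = (2.3027·0.432168 − 0.334129·8.7) / 0.098039 = -1.911769/0.098039 ≈ -19.5.

μ₀ = -19.5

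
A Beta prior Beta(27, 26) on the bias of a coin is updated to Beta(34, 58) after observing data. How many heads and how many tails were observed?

A Beta(a, b) prior with s successes and f failures in binomial data gives a Beta(a+s, b+f) posterior.
So s = 34 − 27 = 7 and f = 58 − 26 = 32.

7 heads and 32 tails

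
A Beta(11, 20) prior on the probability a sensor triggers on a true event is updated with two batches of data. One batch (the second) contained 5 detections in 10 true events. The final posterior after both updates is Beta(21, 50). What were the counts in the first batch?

Because Beta–binomial updating is additive in the counts, the combined data contributed (α_post−α_prior, β_post−β_prior) successes and failures.
Total across both batches: 21−11=10 detections, 50−20=30 misses.
Subtract the second batch: 10−5=5 detections and 30−5=25 misses.

5 detections and 25 misses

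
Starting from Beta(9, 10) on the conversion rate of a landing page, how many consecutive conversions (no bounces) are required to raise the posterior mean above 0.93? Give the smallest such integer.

After k conversions and 0 bounces the posterior is Beta(9+k, 10), with mean (9+k)/(9+10+k).
Set (9+k)/(19+k) > 0.93 and solve: k > (0.93·19 − 9)/(1 − 0.93) = 123.857.
The smallest integer exceeding 123.857 is 124.

k = 124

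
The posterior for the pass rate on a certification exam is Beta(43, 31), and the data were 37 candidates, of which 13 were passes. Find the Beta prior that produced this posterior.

A Beta(a, b) prior with s successes and f failures in binomial data gives a Beta(a+s, b+f) posterior.
So a = 43 − 13 = 30 and b = 31 − 24 = 7.

Beta(30, 7)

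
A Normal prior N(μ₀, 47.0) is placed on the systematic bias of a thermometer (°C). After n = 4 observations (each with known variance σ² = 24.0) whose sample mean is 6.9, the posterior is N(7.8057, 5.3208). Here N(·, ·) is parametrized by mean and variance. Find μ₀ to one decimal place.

μ₀ = 14.9

The posterior mean is a precision-weighted average: μ_n = (τ₀μ₀ + τ_data·x̄)/(τ₀+τ_data), with τ₀=1/σ₀² and τ_data=n/σ².
Here τ₀ = 1/47.0 = 0.021277 and τ_data = 4/24.0 = 0.166667, so τ_n = 0.187944.
Rearranging for μ₀: μ₀ = (μ_n·τ_n − τ_data·x̄)/τ₀ = (7.8057·0.187944 − 0.166667·6.9) / 0.021277 = 0.317032/0.021277 ≈ 14.9.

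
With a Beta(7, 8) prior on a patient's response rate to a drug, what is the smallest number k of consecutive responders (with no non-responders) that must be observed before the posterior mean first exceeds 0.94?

k = 119

After k responders and 0 non-responders the posterior is Beta(7+k, 8), with mean (7+k)/(7+8+k).
Set (7+k)/(15+k) > 0.94 and solve: k > (0.94·15 − 7)/(1 − 0.94) = 118.333.
The smallest integer exceeding 118.333 is 119.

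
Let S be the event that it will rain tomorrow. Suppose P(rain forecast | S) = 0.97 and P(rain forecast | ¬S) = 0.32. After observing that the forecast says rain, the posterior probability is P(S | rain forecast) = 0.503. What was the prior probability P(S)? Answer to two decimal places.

P(S) = 0.25

In odds form, posterior odds = prior odds × likelihood ratio, so prior odds = posterior odds ÷ LR.
Posterior odds = 0.503/(1−0.503) = 1.0121. LR = 0.97/0.32 = 3.0312.
Prior odds = 1.0121/3.0312 = 0.3339, so P(S) = 0.3339/(1+0.3339) ≈ 0.25.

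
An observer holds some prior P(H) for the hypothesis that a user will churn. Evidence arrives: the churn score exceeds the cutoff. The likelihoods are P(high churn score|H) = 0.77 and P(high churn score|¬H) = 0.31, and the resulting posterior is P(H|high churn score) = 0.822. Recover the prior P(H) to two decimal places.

P(H) = 0.65

Bayes' rule in odds form gives O(H|E) = O(H)·[P(E|H)/P(E|¬H)], hence O(H) = O(H|E)/LR.
Posterior odds = 0.822/(1−0.822) = 4.6180. LR = 0.77/0.31 = 2.4839.
Prior odds = 4.6180/2.4839 = 1.8592, so P(H) = 1.8592/(1+1.8592) ≈ 0.65.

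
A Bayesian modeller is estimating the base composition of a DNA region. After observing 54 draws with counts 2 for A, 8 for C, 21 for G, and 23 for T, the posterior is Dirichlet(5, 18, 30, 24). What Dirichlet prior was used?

Dirichlet(3, 10, 9, 1)

For a Dirichlet(α) prior with multinomial counts c, the posterior is Dirichlet(α + c) componentwise.
Subtract each count from the matching posterior parameter: 5−2=3, 18−8=10, 30−21=9, 24−23=1.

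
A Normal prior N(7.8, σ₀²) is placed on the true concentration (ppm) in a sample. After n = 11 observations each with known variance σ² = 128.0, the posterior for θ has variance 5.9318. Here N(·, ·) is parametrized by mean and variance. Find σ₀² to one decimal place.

Posterior precision equals prior precision plus data precision: 1/σ_n² = 1/σ₀² + n/σ².
So 1/σ₀² = 1/5.9318 − 11/128.0 = 0.168583 − 0.085938 = 0.082645.
Hence σ₀² = 1/0.082645 ≈ 12.1.

σ₀² = 12.1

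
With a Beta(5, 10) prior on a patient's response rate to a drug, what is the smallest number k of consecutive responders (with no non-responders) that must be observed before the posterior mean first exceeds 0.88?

k = 69

After k responders and 0 non-responders the posterior is Beta(5+k, 10), with mean (5+k)/(5+10+k).
Set (5+k)/(15+k) > 0.88 and solve: k > (0.88·15 − 5)/(1 − 0.88) = 68.333.
The smallest integer exceeding 68.333 is 69, and checking k=69: (74)/(84) = 0.8810 > 0.88.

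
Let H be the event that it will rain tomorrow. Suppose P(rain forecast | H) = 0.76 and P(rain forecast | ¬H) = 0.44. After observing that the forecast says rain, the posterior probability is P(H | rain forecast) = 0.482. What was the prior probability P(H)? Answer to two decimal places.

Bayes' rule in odds form gives O(H|E) = O(H)·[P(E|H)/P(E|¬H)], hence O(H) = O(H|E)/LR.
Posterior odds = 0.482/(1−0.482) = 0.9305. LR = 0.76/0.44 = 1.7273.
Prior odds = 0.9305/1.7273 = 0.5387, so P(H) = 0.5387/(1+0.5387) ≈ 0.35.

P(H) = 0.35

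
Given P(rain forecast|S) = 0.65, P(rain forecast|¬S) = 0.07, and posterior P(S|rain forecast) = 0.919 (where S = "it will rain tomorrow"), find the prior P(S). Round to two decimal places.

P(S) = 0.55

In odds form, posterior odds = prior odds × likelihood ratio, so prior odds = posterior odds ÷ LR.
Posterior odds = 0.919/(1−0.919) = 11.3457. LR = 0.65/0.07 = 9.2857.
Prior odds = 11.3457/9.2857 = 1.2218, so P(S) = 1.2218/(1+1.2218) ≈ 0.55.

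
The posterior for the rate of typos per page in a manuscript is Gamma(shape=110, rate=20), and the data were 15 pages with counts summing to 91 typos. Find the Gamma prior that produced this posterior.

Gamma–Poisson conjugacy: posterior shape = α + Σxᵢ, posterior rate = β + n.
So α = 110 − 91 = 19 and β = 20 − 15 = 5.

Gamma(shape=19, rate=5)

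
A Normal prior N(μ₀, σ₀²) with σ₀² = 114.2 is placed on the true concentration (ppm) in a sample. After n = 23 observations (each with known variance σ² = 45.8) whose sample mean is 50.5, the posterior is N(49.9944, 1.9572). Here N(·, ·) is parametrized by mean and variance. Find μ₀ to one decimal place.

With known observation variance, the Normal–Normal posterior has precision τ_n = τ₀ + n/σ² and mean μ_n = (τ₀μ₀ + (n/σ²)x̄)/τ_n.
Here τ₀ = 1/114.2 = 0.008757 and τ_data = 23/45.8 = 0.502183, so τ_n = 0.510940.
Rearranging for μ₀: μ₀ = (μ_n·τ_n − τ_data·x̄)/τ₀ = (49.9944·0.510940 − 0.502183·50.5) / 0.008757 = 0.183897/0.008757 ≈ 21.0.

μ₀ = 21.0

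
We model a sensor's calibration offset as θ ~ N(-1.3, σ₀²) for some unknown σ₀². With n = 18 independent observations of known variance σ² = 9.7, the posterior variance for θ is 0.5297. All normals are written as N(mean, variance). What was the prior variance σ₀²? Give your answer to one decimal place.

σ₀² = 31.1

For the Normal–Normal model with known σ², precisions add: τ_n = τ₀ + n/σ².
So 1/σ₀² = 1/0.5297 − 18/9.7 = 1.887861 − 1.855670 = 0.032191.
Hence σ₀² = 1/0.032191 ≈ 31.1.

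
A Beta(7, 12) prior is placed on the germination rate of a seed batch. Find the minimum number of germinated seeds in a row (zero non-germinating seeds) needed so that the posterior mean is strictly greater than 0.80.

k = 42

After k germinated seeds and 0 non-germinating seeds the posterior is Beta(7+k, 12), with mean (7+k)/(7+12+k).
Set (7+k)/(19+k) > 0.80 and solve: k > (0.80·19 − 7)/(1 − 0.80) = 41.000.
The smallest integer exceeding 41.000 is 42, and checking k=42: (49)/(61) = 0.8033 > 0.80.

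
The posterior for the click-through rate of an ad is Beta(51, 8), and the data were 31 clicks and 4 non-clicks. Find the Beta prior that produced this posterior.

Beta(20, 4)

A Beta(α, β) prior with s successes and f failures in binomial data gives a Beta(α+s, β+f) posterior.
Subtract the data counts: 51−31=20, 8−4=4.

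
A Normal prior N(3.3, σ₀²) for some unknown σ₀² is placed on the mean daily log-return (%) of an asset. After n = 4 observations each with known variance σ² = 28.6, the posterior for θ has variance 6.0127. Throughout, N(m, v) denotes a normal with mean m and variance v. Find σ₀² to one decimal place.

Posterior precision equals prior precision plus data precision: 1/σ_n² = 1/σ₀² + n/σ².
So 1/σ₀² = 1/6.0127 − 4/28.6 = 0.166315 − 0.139860 = 0.026455.
Hence σ₀² = 1/0.026455 ≈ 37.8.

σ₀² = 37.8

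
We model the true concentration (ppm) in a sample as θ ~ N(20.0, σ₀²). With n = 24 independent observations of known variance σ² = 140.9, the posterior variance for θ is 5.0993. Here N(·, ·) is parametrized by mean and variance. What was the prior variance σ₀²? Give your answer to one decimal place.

σ₀² = 38.8

For the Normal–Normal model with known σ², precisions add: τ_n = τ₀ + n/σ².
So 1/σ₀² = 1/5.0993 − 24/140.9 = 0.196105 − 0.170334 = 0.025771.
Hence σ₀² = 1/0.025771 ≈ 38.8.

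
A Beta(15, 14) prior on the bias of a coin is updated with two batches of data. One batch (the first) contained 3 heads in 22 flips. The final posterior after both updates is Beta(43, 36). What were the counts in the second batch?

Because Beta–binomial updating is additive in the counts, the combined data contributed (α_post−α_prior, β_post−β_prior) successes and failures.
Total across both batches: 43−15=28 heads, 36−14=22 tails.
Subtract the first batch: 28−3=25 heads and 22−19=3 tails.

25 heads and 3 tails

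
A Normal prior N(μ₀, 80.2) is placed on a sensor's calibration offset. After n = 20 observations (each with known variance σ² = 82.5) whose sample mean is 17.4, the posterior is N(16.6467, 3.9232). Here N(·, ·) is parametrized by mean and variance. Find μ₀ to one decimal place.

With known observation variance, the Normal–Normal posterior has precision τ_n = τ₀ + n/σ² and mean μ_n = (τ₀μ₀ + (n/σ²)x̄)/τ_n.
Here τ₀ = 1/80.2 = 0.012469 and τ_data = 20/82.5 = 0.242424, so τ_n = 0.254893.
Rearranging for μ₀: μ₀ = (μ_n·τ_n − τ_data·x̄)/τ₀ = (16.6467·0.254893 − 0.242424·17.4) / 0.012469 = 0.024950/0.012469 ≈ 2.0.

μ₀ = 2.0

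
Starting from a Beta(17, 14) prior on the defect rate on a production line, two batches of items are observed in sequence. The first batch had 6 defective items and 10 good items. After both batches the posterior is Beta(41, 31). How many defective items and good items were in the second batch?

18 defective items and 7 good items

Because Beta–binomial updating is additive in the counts, the combined data contributed (α_post−α_prior, β_post−β_prior) successes and failures.
Total across both batches: 41−17=24 defective items, 31−14=17 good items.
Subtract the first batch: 24−6=18 defective items and 17−10=7 good items.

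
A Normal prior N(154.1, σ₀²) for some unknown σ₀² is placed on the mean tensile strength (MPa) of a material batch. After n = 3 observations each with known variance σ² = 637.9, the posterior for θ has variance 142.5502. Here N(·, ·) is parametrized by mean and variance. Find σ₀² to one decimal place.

σ₀² = 432.5

For the Normal–Normal model with known σ², precisions add: τ_n = τ₀ + n/σ².
So 1/σ₀² = 1/142.5502 − 3/637.9 = 0.007015 − 0.004703 = 0.002312.
Hence σ₀² = 1/0.002312 ≈ 432.5.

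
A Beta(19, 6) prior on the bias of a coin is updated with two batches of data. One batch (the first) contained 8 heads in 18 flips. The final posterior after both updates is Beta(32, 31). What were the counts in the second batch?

5 heads and 15 tails

Sequential conjugate updates are equivalent to a single update on the pooled data, so total successes = posterior α − prior α and total failures = posterior β − prior β.
Total across both batches: 32−19=13 heads, 31−6=25 tails.
Subtract the first batch: 13−8=5 heads and 25−10=15 tails.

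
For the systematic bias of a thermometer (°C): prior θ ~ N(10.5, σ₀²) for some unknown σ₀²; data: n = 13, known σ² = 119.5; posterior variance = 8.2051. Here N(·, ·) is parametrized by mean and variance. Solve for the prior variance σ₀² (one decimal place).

Posterior precision equals prior precision plus data precision: 1/σ_n² = 1/σ₀² + n/σ².
So 1/σ₀² = 1/8.2051 − 13/119.5 = 0.121875 − 0.108787 = 0.013088.
Hence σ₀² = 1/0.013088 ≈ 76.4.

σ₀² = 76.4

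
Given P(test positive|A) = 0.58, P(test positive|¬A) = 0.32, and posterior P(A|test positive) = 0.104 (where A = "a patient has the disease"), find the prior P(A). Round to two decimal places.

P(A) = 0.06

In odds form, posterior odds = prior odds × likelihood ratio, so prior odds = posterior odds ÷ LR.
Posterior odds = 0.104/(1−0.104) = 0.1161. LR = 0.58/0.32 = 1.8125.
Prior odds = 0.1161/1.8125 = 0.0641, so P(A) = 0.0641/(1+0.0641) ≈ 0.06.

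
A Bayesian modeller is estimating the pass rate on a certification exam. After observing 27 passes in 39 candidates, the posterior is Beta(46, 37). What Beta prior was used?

Beta(19, 25)

A Beta(a, b) prior with s successes and f failures in binomial data gives a Beta(a+s, b+f) posterior.
Subtract the data counts: 46−27=19, 37−12=25.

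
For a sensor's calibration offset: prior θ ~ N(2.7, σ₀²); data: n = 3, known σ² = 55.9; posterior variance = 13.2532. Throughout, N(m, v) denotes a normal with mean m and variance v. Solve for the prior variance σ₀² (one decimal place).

σ₀² = 45.9

Posterior precision equals prior precision plus data precision: 1/σ_n² = 1/σ₀² + n/σ².
So 1/σ₀² = 1/13.2532 − 3/55.9 = 0.075453 − 0.053667 = 0.021786.
Hence σ₀² = 1/0.021786 ≈ 45.9.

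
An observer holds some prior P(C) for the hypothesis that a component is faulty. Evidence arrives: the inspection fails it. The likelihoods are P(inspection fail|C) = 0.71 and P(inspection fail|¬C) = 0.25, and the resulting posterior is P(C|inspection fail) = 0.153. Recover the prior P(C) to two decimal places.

In odds form, posterior odds = prior odds × likelihood ratio, so prior odds = posterior odds ÷ LR.
Posterior odds = 0.153/(1−0.153) = 0.1806. LR = 0.71/0.25 = 2.8400.
Prior odds = 0.1806/2.8400 = 0.0636, so P(C) = 0.0636/(1+0.0636) ≈ 0.06.

P(C) = 0.06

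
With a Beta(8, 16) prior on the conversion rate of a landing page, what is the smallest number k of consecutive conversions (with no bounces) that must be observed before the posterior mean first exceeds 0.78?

k = 49

After k conversions and 0 bounces the posterior is Beta(8+k, 16), with mean (8+k)/(8+16+k).
Set (8+k)/(24+k) > 0.78 and solve: k > (0.78·24 − 8)/(1 − 0.78) = 48.727.
The smallest integer exceeding 48.727 is 49, and checking k=49: (57)/(73) = 0.7808 > 0.78.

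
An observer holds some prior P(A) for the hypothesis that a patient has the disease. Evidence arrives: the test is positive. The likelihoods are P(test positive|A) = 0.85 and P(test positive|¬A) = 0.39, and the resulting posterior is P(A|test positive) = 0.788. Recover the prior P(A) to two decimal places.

P(A) = 0.63

In odds form, posterior odds = prior odds × likelihood ratio, so prior odds = posterior odds ÷ LR.
Posterior odds = 0.788/(1−0.788) = 3.7170. LR = 0.85/0.39 = 2.1795.
Prior odds = 3.7170/2.1795 = 1.7054, so P(A) = 1.7054/(1+1.7054) ≈ 0.63.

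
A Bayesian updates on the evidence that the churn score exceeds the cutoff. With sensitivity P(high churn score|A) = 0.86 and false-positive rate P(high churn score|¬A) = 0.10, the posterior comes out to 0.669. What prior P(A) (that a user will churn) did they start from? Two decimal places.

P(A) = 0.19

Bayes' rule in odds form gives O(A|E) = O(A)·[P(E|A)/P(E|¬A)], hence O(A) = O(A|E)/LR.
Posterior odds = 0.669/(1−0.669) = 2.0211. LR = 0.86/0.10 = 8.6000.
Prior odds = 2.0211/8.6000 = 0.2350, so P(A) = 0.2350/(1+0.2350) ≈ 0.19.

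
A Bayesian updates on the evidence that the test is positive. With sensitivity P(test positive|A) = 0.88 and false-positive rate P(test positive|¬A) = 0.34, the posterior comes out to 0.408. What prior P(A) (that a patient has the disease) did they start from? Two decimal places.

P(A) = 0.21

In odds form, posterior odds = prior odds × likelihood ratio, so prior odds = posterior odds ÷ LR.
Posterior odds = 0.408/(1−0.408) = 0.6892. LR = 0.88/0.34 = 2.5882.
Prior odds = 0.6892/2.5882 = 0.2663, so P(A) = 0.2663/(1+0.2663) ≈ 0.21.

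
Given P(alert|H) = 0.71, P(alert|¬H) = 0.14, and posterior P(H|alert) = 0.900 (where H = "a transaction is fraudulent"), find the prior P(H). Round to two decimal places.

In odds form, posterior odds = prior odds × likelihood ratio, so prior odds = posterior odds ÷ LR.
Posterior odds = 0.900/(1−0.900) = 9.0000. LR = 0.71/0.14 = 5.0714.
Prior odds = 9.0000/5.0714 = 1.7747, so P(H) = 1.7747/(1+1.7747) ≈ 0.64.

P(H) = 0.64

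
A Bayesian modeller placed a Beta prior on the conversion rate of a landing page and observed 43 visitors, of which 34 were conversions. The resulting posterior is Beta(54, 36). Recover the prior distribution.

Beta(20, 27)

Beta is conjugate to the binomial likelihood: posterior = Beta(a+s, b+f).
Subtract the data counts: 54−34=20, 36−9=27.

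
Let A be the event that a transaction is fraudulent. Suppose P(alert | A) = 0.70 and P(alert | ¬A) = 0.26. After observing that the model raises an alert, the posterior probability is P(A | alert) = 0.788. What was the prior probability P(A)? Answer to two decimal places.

P(A) = 0.58

Bayes' rule in odds form gives O(A|E) = O(A)·[P(E|A)/P(E|¬A)], hence O(A) = O(A|E)/LR.
Posterior odds = 0.788/(1−0.788) = 3.7170. LR = 0.70/0.26 = 2.6923.
Prior odds = 3.7170/2.6923 = 1.3806, so P(A) = 1.3806/(1+1.3806) ≈ 0.58.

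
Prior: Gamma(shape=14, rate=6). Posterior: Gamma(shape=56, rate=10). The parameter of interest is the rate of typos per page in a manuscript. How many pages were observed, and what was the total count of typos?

A Gamma(α, β) prior (rate parametrization) on a Poisson rate with n observations summing to S gives posterior Gamma(α+S, β+n).
Matching: Σxᵢ = 56 − 14 = 42 and n = 10 − 6 = 4.

n = 4 pages with total 42 typos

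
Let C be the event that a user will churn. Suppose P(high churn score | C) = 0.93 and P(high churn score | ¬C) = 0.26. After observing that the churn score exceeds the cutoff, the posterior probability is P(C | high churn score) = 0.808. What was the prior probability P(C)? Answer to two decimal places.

In odds form, posterior odds = prior odds × likelihood ratio, so prior odds = posterior odds ÷ LR.
Posterior odds = 0.808/(1−0.808) = 4.2083. LR = 0.93/0.26 = 3.5769.
Prior odds = 4.2083/3.5769 = 1.1765, so P(C) = 1.1765/(1+1.1765) ≈ 0.54.

P(C) = 0.54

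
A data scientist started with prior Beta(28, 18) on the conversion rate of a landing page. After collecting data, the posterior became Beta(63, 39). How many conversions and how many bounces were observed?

35 conversions and 21 bounces

A Beta(a, b) prior with s successes and f failures in binomial data gives a Beta(a+s, b+f) posterior.
Match parameters: s=63−28=35, f=39−18=21.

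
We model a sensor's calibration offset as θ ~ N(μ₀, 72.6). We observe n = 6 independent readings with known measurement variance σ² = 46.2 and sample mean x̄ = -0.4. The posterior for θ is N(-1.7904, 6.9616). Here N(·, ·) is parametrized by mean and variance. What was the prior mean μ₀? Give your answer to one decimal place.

The posterior mean is a precision-weighted average: μ_n = (τ₀μ₀ + τ_data·x̄)/(τ₀+τ_data), with τ₀=1/σ₀² and τ_data=n/σ².
Here τ₀ = 1/72.6 = 0.013774 and τ_data = 6/46.2 = 0.129870, so τ_n = 0.143644.
Rearranging for μ₀: μ₀ = (μ_n·τ_n − τ_data·x̄)/τ₀ = (-1.7904·0.143644 − 0.129870·-0.4) / 0.013774 = -0.205232/0.013774 ≈ -14.9.

μ₀ = -14.9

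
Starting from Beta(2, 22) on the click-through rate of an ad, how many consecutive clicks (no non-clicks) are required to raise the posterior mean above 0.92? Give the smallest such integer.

After k clicks and 0 non-clicks the posterior is Beta(2+k, 22), with mean (2+k)/(2+22+k).
Set (2+k)/(24+k) > 0.92 and solve: k > (0.92·24 − 2)/(1 − 0.92) = 251.000.
The smallest integer exceeding 251.000 is 252.

k = 252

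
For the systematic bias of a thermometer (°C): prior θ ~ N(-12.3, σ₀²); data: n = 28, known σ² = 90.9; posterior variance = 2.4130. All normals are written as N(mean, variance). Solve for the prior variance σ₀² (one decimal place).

Posterior precision equals prior precision plus data precision: 1/σ_n² = 1/σ₀² + n/σ².
So 1/σ₀² = 1/2.4130 − 28/90.9 = 0.414422 − 0.308031 = 0.106391.
Hence σ₀² = 1/0.106391 ≈ 9.4.

σ₀² = 9.4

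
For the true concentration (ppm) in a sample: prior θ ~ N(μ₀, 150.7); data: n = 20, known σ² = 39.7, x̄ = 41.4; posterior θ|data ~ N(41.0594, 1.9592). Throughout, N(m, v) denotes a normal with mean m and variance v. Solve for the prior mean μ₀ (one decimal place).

μ₀ = 15.2

The posterior mean is a precision-weighted average: μ_n = (τ₀μ₀ + τ_data·x̄)/(τ₀+τ_data), with τ₀=1/σ₀² and τ_data=n/σ².
Here τ₀ = 1/150.7 = 0.006636 and τ_data = 20/39.7 = 0.503778, so τ_n = 0.510414.
Rearranging for μ₀: μ₀ = (μ_n·τ_n − τ_data·x̄)/τ₀ = (41.0594·0.510414 − 0.503778·41.4) / 0.006636 = 0.100883/0.006636 ≈ 15.2.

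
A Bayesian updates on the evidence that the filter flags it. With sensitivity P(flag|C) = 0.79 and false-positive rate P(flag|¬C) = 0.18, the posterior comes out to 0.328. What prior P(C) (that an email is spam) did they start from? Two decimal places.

P(C) = 0.10

Bayes' rule in odds form gives O(C|E) = O(C)·[P(E|C)/P(E|¬C)], hence O(C) = O(C|E)/LR.
Posterior odds = 0.328/(1−0.328) = 0.4881. LR = 0.79/0.18 = 4.3889.
Prior odds = 0.4881/4.3889 = 0.1112, so P(C) = 0.1112/(1+0.1112) ≈ 0.10.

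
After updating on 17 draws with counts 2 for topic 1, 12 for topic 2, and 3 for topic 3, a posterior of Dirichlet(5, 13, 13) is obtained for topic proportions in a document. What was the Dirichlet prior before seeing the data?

Dirichlet(3, 1, 10)

For a Dirichlet(α) prior with multinomial counts c, the posterior is Dirichlet(α + c) componentwise.
Subtract each count from the matching posterior parameter: 5−2=3, 13−12=1, 13−3=10.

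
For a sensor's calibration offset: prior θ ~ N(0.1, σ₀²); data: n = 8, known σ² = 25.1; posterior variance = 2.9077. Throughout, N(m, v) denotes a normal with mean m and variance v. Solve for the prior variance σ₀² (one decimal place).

σ₀² = 39.7

For the Normal–Normal model with known σ², precisions add: τ_n = τ₀ + n/σ².
So 1/σ₀² = 1/2.9077 − 8/25.1 = 0.343914 − 0.318725 = 0.025189.
Hence σ₀² = 1/0.025189 ≈ 39.7.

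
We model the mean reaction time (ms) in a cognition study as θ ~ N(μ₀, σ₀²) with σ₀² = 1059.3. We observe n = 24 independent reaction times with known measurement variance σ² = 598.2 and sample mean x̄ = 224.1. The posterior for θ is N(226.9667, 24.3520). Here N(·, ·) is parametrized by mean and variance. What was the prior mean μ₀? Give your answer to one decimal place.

μ₀ = 348.8

With known observation variance, the Normal–Normal posterior has precision τ_n = τ₀ + n/σ² and mean μ_n = (τ₀μ₀ + (n/σ²)x̄)/τ_n.
Here τ₀ = 1/1059.3 = 0.000944 and τ_data = 24/598.2 = 0.040120, so τ_n = 0.041064.
Rearranging for μ₀: μ₀ = (μ_n·τ_n − τ_data·x̄)/τ₀ = (226.9667·0.041064 − 0.040120·224.1) / 0.000944 = 0.329269/0.000944 ≈ 348.8.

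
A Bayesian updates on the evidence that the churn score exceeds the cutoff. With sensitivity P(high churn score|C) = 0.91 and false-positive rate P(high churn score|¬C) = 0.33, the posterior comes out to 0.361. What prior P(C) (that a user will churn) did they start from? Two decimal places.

Bayes' rule in odds form gives O(C|E) = O(C)·[P(E|C)/P(E|¬C)], hence O(C) = O(C|E)/LR.
Posterior odds = 0.361/(1−0.361) = 0.5649. LR = 0.91/0.33 = 2.7576.
Prior odds = 0.5649/2.7576 = 0.2049, so P(C) = 0.2049/(1+0.2049) ≈ 0.17.

P(C) = 0.17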